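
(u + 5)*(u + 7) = u^2 + 12*u + 35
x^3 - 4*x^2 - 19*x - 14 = (x - 7)*(x + 1)*(x + 2)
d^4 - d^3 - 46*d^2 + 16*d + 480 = (d - 6)*(d - 4)*(d + 4)*(d + 5)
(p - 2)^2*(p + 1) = p^3 - 3*p^2 + 4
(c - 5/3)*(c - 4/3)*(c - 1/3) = c^3 - 10*c^2/3 + 29*c/9 - 20/27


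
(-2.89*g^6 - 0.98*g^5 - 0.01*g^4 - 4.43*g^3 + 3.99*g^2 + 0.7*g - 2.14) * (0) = 0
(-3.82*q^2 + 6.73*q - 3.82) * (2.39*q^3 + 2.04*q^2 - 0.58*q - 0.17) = -9.1298*q^5 + 8.2919*q^4 + 6.815*q^3 - 11.0468*q^2 + 1.0715*q + 0.6494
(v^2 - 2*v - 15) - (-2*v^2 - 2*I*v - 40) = 3*v^2 - 2*v + 2*I*v + 25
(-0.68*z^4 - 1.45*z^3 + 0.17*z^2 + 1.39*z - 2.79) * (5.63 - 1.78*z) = 1.2104*z^5 - 1.2474*z^4 - 8.4661*z^3 - 1.5171*z^2 + 12.7919*z - 15.7077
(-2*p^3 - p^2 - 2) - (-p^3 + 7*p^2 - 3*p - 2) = -p^3 - 8*p^2 + 3*p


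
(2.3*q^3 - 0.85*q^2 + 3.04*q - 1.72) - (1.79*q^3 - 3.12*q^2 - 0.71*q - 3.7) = 0.51*q^3 + 2.27*q^2 + 3.75*q + 1.98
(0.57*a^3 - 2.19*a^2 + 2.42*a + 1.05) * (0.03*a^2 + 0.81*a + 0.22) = 0.0171*a^5 + 0.396*a^4 - 1.5759*a^3 + 1.5099*a^2 + 1.3829*a + 0.231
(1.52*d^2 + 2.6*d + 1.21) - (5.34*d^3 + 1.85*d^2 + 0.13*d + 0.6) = -5.34*d^3 - 0.33*d^2 + 2.47*d + 0.61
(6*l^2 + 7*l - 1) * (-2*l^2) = -12*l^4 - 14*l^3 + 2*l^2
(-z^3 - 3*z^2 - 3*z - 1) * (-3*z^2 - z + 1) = 3*z^5 + 10*z^4 + 11*z^3 + 3*z^2 - 2*z - 1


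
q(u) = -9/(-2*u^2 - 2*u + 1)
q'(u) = -9*(4*u + 2)/(-2*u^2 - 2*u + 1)^2 = 18*(-2*u - 1)/(2*u^2 + 2*u - 1)^2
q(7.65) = 0.07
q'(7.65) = -0.02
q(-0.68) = -6.27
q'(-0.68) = 3.15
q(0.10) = -11.54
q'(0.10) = -35.50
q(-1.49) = 19.56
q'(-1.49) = 168.28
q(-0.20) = -6.82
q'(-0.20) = -6.20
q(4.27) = 0.20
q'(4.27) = -0.09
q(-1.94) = 3.40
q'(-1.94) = 7.40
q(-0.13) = -7.34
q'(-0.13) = -8.86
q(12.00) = 0.03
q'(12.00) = 0.00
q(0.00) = -9.00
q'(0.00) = -18.00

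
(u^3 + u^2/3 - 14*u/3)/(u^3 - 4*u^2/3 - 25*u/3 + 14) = u*(3*u + 7)/(3*u^2 + 2*u - 21)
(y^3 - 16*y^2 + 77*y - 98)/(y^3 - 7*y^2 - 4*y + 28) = (y - 7)/(y + 2)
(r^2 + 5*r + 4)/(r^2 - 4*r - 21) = (r^2 + 5*r + 4)/(r^2 - 4*r - 21)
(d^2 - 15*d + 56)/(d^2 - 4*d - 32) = (d - 7)/(d + 4)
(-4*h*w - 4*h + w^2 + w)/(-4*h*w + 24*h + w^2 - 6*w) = (w + 1)/(w - 6)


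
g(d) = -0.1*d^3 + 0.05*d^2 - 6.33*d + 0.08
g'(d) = -0.3*d^2 + 0.1*d - 6.33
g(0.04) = -0.17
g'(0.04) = -6.33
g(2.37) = -15.97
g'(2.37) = -7.78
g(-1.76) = 11.92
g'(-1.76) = -7.44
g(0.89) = -5.58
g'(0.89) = -6.48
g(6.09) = -59.20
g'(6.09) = -16.85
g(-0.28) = 1.86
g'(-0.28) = -6.38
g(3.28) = -23.67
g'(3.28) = -9.23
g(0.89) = -5.58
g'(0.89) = -6.48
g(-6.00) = 61.46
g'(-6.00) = -17.73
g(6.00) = -57.70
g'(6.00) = -16.53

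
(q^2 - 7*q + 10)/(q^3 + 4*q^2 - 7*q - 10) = (q - 5)/(q^2 + 6*q + 5)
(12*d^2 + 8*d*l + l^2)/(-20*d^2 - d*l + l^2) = (-12*d^2 - 8*d*l - l^2)/(20*d^2 + d*l - l^2)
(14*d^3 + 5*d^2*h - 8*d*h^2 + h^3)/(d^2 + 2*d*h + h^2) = (14*d^2 - 9*d*h + h^2)/(d + h)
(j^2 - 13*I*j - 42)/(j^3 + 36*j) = (j - 7*I)/(j*(j + 6*I))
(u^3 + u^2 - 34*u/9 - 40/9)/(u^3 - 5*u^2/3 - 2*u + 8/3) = (u + 5/3)/(u - 1)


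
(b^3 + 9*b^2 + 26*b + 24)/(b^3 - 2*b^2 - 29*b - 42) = (b + 4)/(b - 7)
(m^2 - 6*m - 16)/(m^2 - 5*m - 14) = (m - 8)/(m - 7)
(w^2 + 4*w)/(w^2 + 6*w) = (w + 4)/(w + 6)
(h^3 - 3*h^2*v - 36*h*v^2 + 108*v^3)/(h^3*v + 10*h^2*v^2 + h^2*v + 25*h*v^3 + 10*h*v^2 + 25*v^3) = (h^3 - 3*h^2*v - 36*h*v^2 + 108*v^3)/(v*(h^3 + 10*h^2*v + h^2 + 25*h*v^2 + 10*h*v + 25*v^2))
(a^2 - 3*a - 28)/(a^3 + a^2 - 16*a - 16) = (a - 7)/(a^2 - 3*a - 4)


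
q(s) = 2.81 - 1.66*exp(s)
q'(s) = -1.66*exp(s)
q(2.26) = -13.10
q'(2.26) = -15.91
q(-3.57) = 2.76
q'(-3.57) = -0.05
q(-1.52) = 2.45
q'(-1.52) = -0.36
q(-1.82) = 2.54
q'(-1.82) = -0.27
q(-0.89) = 2.13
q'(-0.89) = -0.68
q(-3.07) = 2.73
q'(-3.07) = -0.08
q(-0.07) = 1.26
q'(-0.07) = -1.55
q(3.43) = -48.45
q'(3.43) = -51.26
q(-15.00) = 2.81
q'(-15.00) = 0.00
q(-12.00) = 2.81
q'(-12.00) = 0.00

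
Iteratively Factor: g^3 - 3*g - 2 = (g - 2)*(g^2 + 2*g + 1) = (g - 2)*(g + 1)*(g + 1)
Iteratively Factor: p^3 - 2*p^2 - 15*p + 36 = (p - 3)*(p^2 + p - 12) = (p - 3)*(p + 4)*(p - 3)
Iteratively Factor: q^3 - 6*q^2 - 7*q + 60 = (q - 4)*(q^2 - 2*q - 15) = (q - 4)*(q + 3)*(q - 5)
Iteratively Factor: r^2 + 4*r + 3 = (r + 1)*(r + 3)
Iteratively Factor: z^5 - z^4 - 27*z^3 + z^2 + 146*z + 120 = (z + 2)*(z^4 - 3*z^3 - 21*z^2 + 43*z + 60) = (z - 3)*(z + 2)*(z^3 - 21*z - 20) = (z - 3)*(z + 2)*(z + 4)*(z^2 - 4*z - 5) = (z - 5)*(z - 3)*(z + 2)*(z + 4)*(z + 1)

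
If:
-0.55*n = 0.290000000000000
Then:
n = -0.53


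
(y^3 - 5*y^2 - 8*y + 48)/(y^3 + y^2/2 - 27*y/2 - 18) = 2*(y - 4)/(2*y + 3)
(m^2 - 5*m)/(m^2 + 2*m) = (m - 5)/(m + 2)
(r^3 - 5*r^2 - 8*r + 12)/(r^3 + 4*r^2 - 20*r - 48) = (r^2 - 7*r + 6)/(r^2 + 2*r - 24)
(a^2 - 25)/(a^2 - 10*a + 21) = (a^2 - 25)/(a^2 - 10*a + 21)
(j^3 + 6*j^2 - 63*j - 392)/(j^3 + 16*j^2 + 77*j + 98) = (j - 8)/(j + 2)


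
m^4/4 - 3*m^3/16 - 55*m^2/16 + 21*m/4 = m*(m/4 + 1)*(m - 3)*(m - 7/4)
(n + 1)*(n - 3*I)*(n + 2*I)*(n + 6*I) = n^4 + n^3 + 5*I*n^3 + 12*n^2 + 5*I*n^2 + 12*n + 36*I*n + 36*I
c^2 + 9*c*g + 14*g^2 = (c + 2*g)*(c + 7*g)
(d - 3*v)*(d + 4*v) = d^2 + d*v - 12*v^2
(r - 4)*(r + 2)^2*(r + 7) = r^4 + 7*r^3 - 12*r^2 - 100*r - 112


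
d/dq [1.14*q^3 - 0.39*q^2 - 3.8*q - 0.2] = 3.42*q^2 - 0.78*q - 3.8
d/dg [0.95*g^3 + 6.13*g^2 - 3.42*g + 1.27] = 2.85*g^2 + 12.26*g - 3.42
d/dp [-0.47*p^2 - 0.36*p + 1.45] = -0.94*p - 0.36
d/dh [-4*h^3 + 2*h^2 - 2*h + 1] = -12*h^2 + 4*h - 2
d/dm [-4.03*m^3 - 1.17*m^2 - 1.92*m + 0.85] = -12.09*m^2 - 2.34*m - 1.92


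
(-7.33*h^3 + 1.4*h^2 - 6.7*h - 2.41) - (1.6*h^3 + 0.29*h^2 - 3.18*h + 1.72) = -8.93*h^3 + 1.11*h^2 - 3.52*h - 4.13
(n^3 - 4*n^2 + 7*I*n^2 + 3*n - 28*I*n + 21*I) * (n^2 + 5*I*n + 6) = n^5 - 4*n^4 + 12*I*n^4 - 26*n^3 - 48*I*n^3 + 116*n^2 + 78*I*n^2 - 87*n - 168*I*n + 126*I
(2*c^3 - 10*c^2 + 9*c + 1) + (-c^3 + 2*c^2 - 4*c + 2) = c^3 - 8*c^2 + 5*c + 3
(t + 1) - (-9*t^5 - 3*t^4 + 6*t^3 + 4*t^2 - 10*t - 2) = 9*t^5 + 3*t^4 - 6*t^3 - 4*t^2 + 11*t + 3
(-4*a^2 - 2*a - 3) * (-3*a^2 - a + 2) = 12*a^4 + 10*a^3 + 3*a^2 - a - 6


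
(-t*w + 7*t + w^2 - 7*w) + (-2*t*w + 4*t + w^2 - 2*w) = -3*t*w + 11*t + 2*w^2 - 9*w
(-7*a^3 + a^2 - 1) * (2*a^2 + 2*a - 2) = -14*a^5 - 12*a^4 + 16*a^3 - 4*a^2 - 2*a + 2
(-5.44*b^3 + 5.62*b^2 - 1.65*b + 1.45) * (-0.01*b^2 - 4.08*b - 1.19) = 0.0544*b^5 + 22.139*b^4 - 16.4395*b^3 + 0.0296999999999991*b^2 - 3.9525*b - 1.7255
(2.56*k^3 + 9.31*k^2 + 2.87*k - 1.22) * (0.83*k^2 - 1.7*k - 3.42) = 2.1248*k^5 + 3.3753*k^4 - 22.2001*k^3 - 37.7318*k^2 - 7.7414*k + 4.1724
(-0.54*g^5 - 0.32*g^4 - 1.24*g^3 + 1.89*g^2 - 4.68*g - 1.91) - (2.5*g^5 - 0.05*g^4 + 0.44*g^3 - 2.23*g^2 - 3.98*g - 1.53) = -3.04*g^5 - 0.27*g^4 - 1.68*g^3 + 4.12*g^2 - 0.7*g - 0.38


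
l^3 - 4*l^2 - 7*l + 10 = (l - 5)*(l - 1)*(l + 2)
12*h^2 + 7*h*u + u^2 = (3*h + u)*(4*h + u)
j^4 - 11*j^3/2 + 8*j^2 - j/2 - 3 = (j - 3)*(j - 2)*(j - 1)*(j + 1/2)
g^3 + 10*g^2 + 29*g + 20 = (g + 1)*(g + 4)*(g + 5)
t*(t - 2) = t^2 - 2*t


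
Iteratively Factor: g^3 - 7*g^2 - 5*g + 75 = (g - 5)*(g^2 - 2*g - 15) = (g - 5)^2*(g + 3)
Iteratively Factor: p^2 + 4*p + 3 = (p + 1)*(p + 3)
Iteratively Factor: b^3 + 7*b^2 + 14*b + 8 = (b + 2)*(b^2 + 5*b + 4) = (b + 2)*(b + 4)*(b + 1)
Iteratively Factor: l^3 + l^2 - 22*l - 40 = (l + 2)*(l^2 - l - 20) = (l - 5)*(l + 2)*(l + 4)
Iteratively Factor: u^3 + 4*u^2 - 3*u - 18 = (u + 3)*(u^2 + u - 6) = (u + 3)^2*(u - 2)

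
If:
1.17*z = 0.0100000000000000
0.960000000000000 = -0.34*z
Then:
No Solution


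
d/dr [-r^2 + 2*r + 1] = 2 - 2*r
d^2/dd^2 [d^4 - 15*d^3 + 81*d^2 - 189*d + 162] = 12*d^2 - 90*d + 162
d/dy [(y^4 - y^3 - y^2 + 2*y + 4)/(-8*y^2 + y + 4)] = (-16*y^5 + 11*y^4 + 14*y^3 + 3*y^2 + 56*y + 4)/(64*y^4 - 16*y^3 - 63*y^2 + 8*y + 16)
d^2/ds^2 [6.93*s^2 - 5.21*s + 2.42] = 13.8600000000000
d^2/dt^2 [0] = 0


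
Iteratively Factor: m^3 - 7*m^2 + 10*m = (m - 5)*(m^2 - 2*m) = (m - 5)*(m - 2)*(m)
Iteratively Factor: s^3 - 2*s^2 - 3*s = (s)*(s^2 - 2*s - 3) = s*(s - 3)*(s + 1)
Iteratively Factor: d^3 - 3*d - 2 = (d + 1)*(d^2 - d - 2) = (d + 1)^2*(d - 2)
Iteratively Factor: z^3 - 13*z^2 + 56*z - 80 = (z - 4)*(z^2 - 9*z + 20) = (z - 5)*(z - 4)*(z - 4)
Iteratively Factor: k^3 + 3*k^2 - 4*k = (k + 4)*(k^2 - k) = (k - 1)*(k + 4)*(k)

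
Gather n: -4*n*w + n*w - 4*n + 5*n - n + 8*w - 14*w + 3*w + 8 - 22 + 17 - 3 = -3*n*w - 3*w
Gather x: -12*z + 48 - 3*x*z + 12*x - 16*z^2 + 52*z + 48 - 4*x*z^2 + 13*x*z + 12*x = x*(-4*z^2 + 10*z + 24) - 16*z^2 + 40*z + 96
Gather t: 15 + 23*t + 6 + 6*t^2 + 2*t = 6*t^2 + 25*t + 21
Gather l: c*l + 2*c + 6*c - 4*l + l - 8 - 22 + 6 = 8*c + l*(c - 3) - 24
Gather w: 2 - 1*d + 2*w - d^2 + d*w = -d^2 - d + w*(d + 2) + 2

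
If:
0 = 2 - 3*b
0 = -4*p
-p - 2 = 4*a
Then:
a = -1/2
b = 2/3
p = 0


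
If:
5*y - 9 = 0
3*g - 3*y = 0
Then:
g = 9/5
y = 9/5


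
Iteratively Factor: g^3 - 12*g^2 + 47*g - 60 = (g - 3)*(g^2 - 9*g + 20) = (g - 5)*(g - 3)*(g - 4)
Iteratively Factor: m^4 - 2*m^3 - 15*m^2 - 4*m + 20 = (m + 2)*(m^3 - 4*m^2 - 7*m + 10) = (m + 2)^2*(m^2 - 6*m + 5) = (m - 5)*(m + 2)^2*(m - 1)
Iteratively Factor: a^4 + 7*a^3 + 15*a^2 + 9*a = (a + 3)*(a^3 + 4*a^2 + 3*a) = (a + 3)^2*(a^2 + a) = (a + 1)*(a + 3)^2*(a)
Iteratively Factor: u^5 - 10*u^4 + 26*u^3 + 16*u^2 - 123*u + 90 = (u - 5)*(u^4 - 5*u^3 + u^2 + 21*u - 18) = (u - 5)*(u - 3)*(u^3 - 2*u^2 - 5*u + 6) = (u - 5)*(u - 3)*(u - 1)*(u^2 - u - 6) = (u - 5)*(u - 3)^2*(u - 1)*(u + 2)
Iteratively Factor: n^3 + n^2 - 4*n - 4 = (n + 2)*(n^2 - n - 2) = (n + 1)*(n + 2)*(n - 2)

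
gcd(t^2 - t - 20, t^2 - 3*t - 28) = t + 4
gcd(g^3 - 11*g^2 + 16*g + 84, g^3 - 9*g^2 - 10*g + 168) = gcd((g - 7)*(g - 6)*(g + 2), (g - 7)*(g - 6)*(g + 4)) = g^2 - 13*g + 42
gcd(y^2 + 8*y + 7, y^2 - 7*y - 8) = y + 1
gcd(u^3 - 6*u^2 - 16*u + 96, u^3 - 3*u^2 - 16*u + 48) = u^2 - 16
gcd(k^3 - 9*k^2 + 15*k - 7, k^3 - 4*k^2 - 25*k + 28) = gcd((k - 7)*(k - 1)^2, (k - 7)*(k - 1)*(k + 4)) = k^2 - 8*k + 7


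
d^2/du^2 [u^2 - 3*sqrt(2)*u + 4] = 2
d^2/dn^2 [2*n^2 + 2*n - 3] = 4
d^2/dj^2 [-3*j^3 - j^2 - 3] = -18*j - 2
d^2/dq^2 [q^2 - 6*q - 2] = 2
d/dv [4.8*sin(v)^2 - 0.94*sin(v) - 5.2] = (9.6*sin(v) - 0.94)*cos(v)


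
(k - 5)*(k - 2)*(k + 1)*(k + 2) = k^4 - 4*k^3 - 9*k^2 + 16*k + 20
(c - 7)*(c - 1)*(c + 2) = c^3 - 6*c^2 - 9*c + 14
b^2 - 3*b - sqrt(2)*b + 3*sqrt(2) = (b - 3)*(b - sqrt(2))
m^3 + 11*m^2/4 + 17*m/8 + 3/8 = (m + 1/4)*(m + 1)*(m + 3/2)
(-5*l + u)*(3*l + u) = -15*l^2 - 2*l*u + u^2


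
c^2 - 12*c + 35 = (c - 7)*(c - 5)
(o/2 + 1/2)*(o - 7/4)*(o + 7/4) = o^3/2 + o^2/2 - 49*o/32 - 49/32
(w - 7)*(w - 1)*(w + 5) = w^3 - 3*w^2 - 33*w + 35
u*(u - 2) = u^2 - 2*u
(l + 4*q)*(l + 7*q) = l^2 + 11*l*q + 28*q^2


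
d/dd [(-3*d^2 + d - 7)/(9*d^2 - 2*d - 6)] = (-3*d^2 + 162*d - 20)/(81*d^4 - 36*d^3 - 104*d^2 + 24*d + 36)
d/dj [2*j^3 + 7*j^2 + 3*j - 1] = 6*j^2 + 14*j + 3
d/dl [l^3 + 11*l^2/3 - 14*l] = 3*l^2 + 22*l/3 - 14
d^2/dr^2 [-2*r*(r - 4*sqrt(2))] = -4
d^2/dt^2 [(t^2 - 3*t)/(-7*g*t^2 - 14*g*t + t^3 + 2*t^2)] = 2*(-t*(7*g*t + 14*g - t^2 - 2*t)^2 - (t - 3)*(14*g*t + 14*g - 3*t^2 - 4*t)^2 + (-t*(t - 3)*(-7*g + 3*t + 2) + (2*t - 3)*(14*g*t + 14*g - 3*t^2 - 4*t))*(7*g*t + 14*g - t^2 - 2*t))/(t^2*(7*g*t + 14*g - t^2 - 2*t)^3)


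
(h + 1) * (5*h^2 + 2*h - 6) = 5*h^3 + 7*h^2 - 4*h - 6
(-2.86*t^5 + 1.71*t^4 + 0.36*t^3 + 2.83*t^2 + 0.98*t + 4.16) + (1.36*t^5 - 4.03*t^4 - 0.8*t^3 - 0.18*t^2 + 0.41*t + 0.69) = -1.5*t^5 - 2.32*t^4 - 0.44*t^3 + 2.65*t^2 + 1.39*t + 4.85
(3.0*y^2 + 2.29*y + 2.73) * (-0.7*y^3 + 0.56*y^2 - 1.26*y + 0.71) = -2.1*y^5 + 0.0770000000000002*y^4 - 4.4086*y^3 + 0.7734*y^2 - 1.8139*y + 1.9383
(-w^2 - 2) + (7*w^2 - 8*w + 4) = 6*w^2 - 8*w + 2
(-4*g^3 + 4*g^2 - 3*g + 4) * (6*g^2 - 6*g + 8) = -24*g^5 + 48*g^4 - 74*g^3 + 74*g^2 - 48*g + 32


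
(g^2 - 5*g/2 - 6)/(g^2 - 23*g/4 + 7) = 2*(2*g + 3)/(4*g - 7)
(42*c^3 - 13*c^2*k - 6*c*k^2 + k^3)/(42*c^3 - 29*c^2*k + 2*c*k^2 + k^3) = (21*c^2 + 4*c*k - k^2)/(21*c^2 - 4*c*k - k^2)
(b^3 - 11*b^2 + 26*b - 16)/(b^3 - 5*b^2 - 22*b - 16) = (b^2 - 3*b + 2)/(b^2 + 3*b + 2)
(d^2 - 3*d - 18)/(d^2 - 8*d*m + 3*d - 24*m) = (d - 6)/(d - 8*m)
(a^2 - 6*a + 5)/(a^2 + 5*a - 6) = (a - 5)/(a + 6)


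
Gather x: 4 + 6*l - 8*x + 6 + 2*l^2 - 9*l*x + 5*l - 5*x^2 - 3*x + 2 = 2*l^2 + 11*l - 5*x^2 + x*(-9*l - 11) + 12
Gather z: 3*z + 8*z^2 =8*z^2 + 3*z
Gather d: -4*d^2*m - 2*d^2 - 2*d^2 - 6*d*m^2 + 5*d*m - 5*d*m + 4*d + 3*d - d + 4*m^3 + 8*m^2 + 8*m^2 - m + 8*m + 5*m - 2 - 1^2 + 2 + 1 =d^2*(-4*m - 4) + d*(6 - 6*m^2) + 4*m^3 + 16*m^2 + 12*m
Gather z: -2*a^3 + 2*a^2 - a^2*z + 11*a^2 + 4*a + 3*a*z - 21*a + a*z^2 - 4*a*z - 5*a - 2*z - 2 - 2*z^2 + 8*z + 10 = -2*a^3 + 13*a^2 - 22*a + z^2*(a - 2) + z*(-a^2 - a + 6) + 8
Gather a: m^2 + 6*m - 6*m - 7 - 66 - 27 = m^2 - 100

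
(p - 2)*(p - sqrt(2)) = p^2 - 2*p - sqrt(2)*p + 2*sqrt(2)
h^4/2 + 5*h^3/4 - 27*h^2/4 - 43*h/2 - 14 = (h/2 + 1)*(h - 4)*(h + 1)*(h + 7/2)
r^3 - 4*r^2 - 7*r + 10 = (r - 5)*(r - 1)*(r + 2)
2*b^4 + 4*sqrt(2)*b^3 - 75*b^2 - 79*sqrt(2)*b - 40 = (b - 4*sqrt(2))*(b + 5*sqrt(2))*(sqrt(2)*b + 1)^2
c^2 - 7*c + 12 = (c - 4)*(c - 3)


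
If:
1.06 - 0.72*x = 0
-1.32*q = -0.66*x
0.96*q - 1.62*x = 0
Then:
No Solution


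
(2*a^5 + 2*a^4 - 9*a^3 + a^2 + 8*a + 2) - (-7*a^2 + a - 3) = 2*a^5 + 2*a^4 - 9*a^3 + 8*a^2 + 7*a + 5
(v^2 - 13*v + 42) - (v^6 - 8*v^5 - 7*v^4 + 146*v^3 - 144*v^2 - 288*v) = -v^6 + 8*v^5 + 7*v^4 - 146*v^3 + 145*v^2 + 275*v + 42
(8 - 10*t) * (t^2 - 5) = -10*t^3 + 8*t^2 + 50*t - 40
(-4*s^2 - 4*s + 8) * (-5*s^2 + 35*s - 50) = 20*s^4 - 120*s^3 + 20*s^2 + 480*s - 400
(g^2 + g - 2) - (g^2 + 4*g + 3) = -3*g - 5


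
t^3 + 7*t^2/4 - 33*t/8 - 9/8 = (t - 3/2)*(t + 1/4)*(t + 3)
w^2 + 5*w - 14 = (w - 2)*(w + 7)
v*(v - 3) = v^2 - 3*v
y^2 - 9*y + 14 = (y - 7)*(y - 2)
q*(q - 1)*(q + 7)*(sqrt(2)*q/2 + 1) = sqrt(2)*q^4/2 + q^3 + 3*sqrt(2)*q^3 - 7*sqrt(2)*q^2/2 + 6*q^2 - 7*q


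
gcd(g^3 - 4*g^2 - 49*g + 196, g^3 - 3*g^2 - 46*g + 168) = g^2 + 3*g - 28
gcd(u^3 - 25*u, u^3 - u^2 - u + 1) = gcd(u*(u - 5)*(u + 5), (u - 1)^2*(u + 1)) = 1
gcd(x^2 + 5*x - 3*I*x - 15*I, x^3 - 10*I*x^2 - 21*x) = x - 3*I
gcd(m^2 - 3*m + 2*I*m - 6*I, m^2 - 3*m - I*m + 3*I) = m - 3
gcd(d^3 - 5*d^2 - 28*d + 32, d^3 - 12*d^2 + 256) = d^2 - 4*d - 32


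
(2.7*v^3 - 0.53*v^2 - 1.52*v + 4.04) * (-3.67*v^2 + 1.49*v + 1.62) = -9.909*v^5 + 5.9681*v^4 + 9.1627*v^3 - 17.9502*v^2 + 3.5572*v + 6.5448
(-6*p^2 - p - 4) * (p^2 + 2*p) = -6*p^4 - 13*p^3 - 6*p^2 - 8*p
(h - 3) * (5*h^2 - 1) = 5*h^3 - 15*h^2 - h + 3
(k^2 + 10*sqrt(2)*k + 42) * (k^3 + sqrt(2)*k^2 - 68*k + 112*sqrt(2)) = k^5 + 11*sqrt(2)*k^4 - 6*k^3 - 526*sqrt(2)*k^2 - 616*k + 4704*sqrt(2)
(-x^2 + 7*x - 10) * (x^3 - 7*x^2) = -x^5 + 14*x^4 - 59*x^3 + 70*x^2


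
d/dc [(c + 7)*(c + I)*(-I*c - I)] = -3*I*c^2 + c*(2 - 16*I) + 8 - 7*I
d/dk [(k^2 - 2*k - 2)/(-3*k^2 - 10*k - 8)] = 4*(-4*k^2 - 7*k - 1)/(9*k^4 + 60*k^3 + 148*k^2 + 160*k + 64)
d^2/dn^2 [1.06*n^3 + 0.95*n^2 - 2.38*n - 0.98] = 6.36*n + 1.9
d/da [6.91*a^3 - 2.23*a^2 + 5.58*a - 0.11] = 20.73*a^2 - 4.46*a + 5.58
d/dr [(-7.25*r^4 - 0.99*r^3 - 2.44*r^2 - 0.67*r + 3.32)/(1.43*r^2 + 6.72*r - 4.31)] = (-20.735*r^5 - 147.5757*r^4 + 111.6844*r^3 - 2.638*r^2 + 11.5376*r - 19.4227)/(2.0449*r^4 + 19.2192*r^3 + 32.8318*r^2 - 57.9264*r + 18.5761)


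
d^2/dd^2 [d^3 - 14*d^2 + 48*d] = 6*d - 28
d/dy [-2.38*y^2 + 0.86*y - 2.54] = 0.86 - 4.76*y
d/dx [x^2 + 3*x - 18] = 2*x + 3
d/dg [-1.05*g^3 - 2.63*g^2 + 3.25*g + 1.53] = -3.15*g^2 - 5.26*g + 3.25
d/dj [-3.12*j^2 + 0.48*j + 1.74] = 0.48 - 6.24*j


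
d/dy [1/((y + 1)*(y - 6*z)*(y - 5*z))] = (-(y + 1)*(y - 6*z) - (y + 1)*(y - 5*z) - (y - 6*z)*(y - 5*z))/((y + 1)^2*(y - 6*z)^2*(y - 5*z)^2)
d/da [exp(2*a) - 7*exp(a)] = (2*exp(a) - 7)*exp(a)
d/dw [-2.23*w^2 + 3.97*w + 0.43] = 3.97 - 4.46*w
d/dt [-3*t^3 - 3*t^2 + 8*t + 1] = -9*t^2 - 6*t + 8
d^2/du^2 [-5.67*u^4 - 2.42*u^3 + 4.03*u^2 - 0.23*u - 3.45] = -68.04*u^2 - 14.52*u + 8.06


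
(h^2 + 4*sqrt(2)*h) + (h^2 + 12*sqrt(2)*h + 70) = 2*h^2 + 16*sqrt(2)*h + 70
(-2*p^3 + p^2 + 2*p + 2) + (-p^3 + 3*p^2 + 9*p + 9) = -3*p^3 + 4*p^2 + 11*p + 11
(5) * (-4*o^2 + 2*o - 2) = -20*o^2 + 10*o - 10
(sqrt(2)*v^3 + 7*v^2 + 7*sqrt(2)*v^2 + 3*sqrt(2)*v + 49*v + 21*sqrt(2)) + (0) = sqrt(2)*v^3 + 7*v^2 + 7*sqrt(2)*v^2 + 3*sqrt(2)*v + 49*v + 21*sqrt(2)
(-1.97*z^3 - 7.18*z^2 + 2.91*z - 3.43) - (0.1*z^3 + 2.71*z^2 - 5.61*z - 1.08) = -2.07*z^3 - 9.89*z^2 + 8.52*z - 2.35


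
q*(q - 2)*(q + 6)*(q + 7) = q^4 + 11*q^3 + 16*q^2 - 84*q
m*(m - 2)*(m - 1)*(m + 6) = m^4 + 3*m^3 - 16*m^2 + 12*m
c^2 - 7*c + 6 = (c - 6)*(c - 1)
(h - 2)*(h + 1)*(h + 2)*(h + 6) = h^4 + 7*h^3 + 2*h^2 - 28*h - 24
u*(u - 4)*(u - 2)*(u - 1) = u^4 - 7*u^3 + 14*u^2 - 8*u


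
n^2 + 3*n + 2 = (n + 1)*(n + 2)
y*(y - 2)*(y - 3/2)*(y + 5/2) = y^4 - y^3 - 23*y^2/4 + 15*y/2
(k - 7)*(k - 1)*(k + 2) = k^3 - 6*k^2 - 9*k + 14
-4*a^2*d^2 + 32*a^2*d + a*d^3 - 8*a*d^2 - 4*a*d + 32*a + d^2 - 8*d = (-4*a + d)*(d - 8)*(a*d + 1)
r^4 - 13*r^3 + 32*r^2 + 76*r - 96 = (r - 8)*(r - 6)*(r - 1)*(r + 2)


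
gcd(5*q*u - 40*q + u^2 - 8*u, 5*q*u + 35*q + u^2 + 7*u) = 5*q + u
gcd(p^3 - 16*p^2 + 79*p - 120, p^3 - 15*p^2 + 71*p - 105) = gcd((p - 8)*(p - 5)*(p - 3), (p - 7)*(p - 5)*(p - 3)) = p^2 - 8*p + 15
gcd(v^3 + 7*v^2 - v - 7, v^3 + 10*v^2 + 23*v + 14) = v^2 + 8*v + 7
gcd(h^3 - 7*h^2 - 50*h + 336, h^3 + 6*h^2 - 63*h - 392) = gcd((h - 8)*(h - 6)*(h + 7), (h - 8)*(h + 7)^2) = h^2 - h - 56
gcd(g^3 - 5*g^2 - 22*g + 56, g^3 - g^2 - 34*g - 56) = g^2 - 3*g - 28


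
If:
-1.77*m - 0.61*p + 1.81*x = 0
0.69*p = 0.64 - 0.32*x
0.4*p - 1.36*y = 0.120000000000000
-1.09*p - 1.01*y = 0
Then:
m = 1.88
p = 0.06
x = 1.86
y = -0.07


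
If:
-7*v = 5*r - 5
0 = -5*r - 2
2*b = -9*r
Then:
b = 9/5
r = -2/5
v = 1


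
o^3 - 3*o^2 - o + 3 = (o - 3)*(o - 1)*(o + 1)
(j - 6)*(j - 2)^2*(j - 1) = j^4 - 11*j^3 + 38*j^2 - 52*j + 24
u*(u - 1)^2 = u^3 - 2*u^2 + u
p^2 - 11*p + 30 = (p - 6)*(p - 5)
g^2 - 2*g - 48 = (g - 8)*(g + 6)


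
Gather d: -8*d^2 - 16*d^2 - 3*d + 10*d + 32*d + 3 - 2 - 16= -24*d^2 + 39*d - 15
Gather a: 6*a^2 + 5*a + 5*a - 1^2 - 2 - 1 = 6*a^2 + 10*a - 4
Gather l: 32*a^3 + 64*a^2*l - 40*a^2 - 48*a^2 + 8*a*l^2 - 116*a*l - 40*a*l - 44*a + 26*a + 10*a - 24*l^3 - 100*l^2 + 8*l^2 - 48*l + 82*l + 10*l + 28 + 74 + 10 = 32*a^3 - 88*a^2 - 8*a - 24*l^3 + l^2*(8*a - 92) + l*(64*a^2 - 156*a + 44) + 112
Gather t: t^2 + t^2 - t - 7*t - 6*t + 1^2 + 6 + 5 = 2*t^2 - 14*t + 12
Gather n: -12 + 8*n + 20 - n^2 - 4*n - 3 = -n^2 + 4*n + 5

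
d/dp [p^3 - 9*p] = 3*p^2 - 9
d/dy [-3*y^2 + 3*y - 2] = 3 - 6*y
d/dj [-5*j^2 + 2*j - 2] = 2 - 10*j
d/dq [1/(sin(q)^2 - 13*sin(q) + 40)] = (13 - 2*sin(q))*cos(q)/(sin(q)^2 - 13*sin(q) + 40)^2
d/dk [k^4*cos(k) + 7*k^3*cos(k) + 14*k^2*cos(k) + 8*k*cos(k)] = -k^4*sin(k) - 7*k^3*sin(k) + 4*k^3*cos(k) - 14*k^2*sin(k) + 21*k^2*cos(k) - 8*k*sin(k) + 28*k*cos(k) + 8*cos(k)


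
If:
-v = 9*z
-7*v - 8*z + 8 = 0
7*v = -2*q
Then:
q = -252/55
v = 72/55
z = -8/55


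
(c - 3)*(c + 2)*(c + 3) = c^3 + 2*c^2 - 9*c - 18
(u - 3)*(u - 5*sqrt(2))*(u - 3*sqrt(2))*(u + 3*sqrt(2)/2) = u^4 - 13*sqrt(2)*u^3/2 - 3*u^3 + 6*u^2 + 39*sqrt(2)*u^2/2 - 18*u + 45*sqrt(2)*u - 135*sqrt(2)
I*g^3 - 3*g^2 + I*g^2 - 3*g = g*(g + 3*I)*(I*g + I)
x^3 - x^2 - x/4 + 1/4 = (x - 1)*(x - 1/2)*(x + 1/2)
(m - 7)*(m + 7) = m^2 - 49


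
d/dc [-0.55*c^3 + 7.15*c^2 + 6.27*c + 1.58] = -1.65*c^2 + 14.3*c + 6.27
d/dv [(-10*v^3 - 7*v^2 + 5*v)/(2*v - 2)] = (-20*v^3 + 23*v^2 + 14*v - 5)/(2*(v^2 - 2*v + 1))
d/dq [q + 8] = 1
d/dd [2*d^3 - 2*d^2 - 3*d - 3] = 6*d^2 - 4*d - 3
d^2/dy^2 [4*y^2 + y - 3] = 8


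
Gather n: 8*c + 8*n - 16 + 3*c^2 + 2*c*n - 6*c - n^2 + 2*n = 3*c^2 + 2*c - n^2 + n*(2*c + 10) - 16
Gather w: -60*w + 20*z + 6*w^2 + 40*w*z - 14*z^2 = 6*w^2 + w*(40*z - 60) - 14*z^2 + 20*z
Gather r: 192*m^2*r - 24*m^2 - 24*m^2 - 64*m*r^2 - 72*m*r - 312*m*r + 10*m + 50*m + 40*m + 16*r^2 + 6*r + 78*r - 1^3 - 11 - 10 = -48*m^2 + 100*m + r^2*(16 - 64*m) + r*(192*m^2 - 384*m + 84) - 22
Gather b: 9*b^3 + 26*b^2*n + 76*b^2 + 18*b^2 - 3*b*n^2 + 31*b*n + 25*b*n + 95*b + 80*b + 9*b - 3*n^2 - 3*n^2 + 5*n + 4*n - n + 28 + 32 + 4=9*b^3 + b^2*(26*n + 94) + b*(-3*n^2 + 56*n + 184) - 6*n^2 + 8*n + 64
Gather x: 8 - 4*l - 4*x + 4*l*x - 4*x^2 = -4*l - 4*x^2 + x*(4*l - 4) + 8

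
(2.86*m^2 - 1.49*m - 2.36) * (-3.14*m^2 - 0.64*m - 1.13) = -8.9804*m^4 + 2.8482*m^3 + 5.1322*m^2 + 3.1941*m + 2.6668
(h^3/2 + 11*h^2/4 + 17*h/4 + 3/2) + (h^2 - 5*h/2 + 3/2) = h^3/2 + 15*h^2/4 + 7*h/4 + 3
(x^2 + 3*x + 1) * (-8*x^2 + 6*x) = -8*x^4 - 18*x^3 + 10*x^2 + 6*x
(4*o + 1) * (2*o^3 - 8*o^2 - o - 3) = 8*o^4 - 30*o^3 - 12*o^2 - 13*o - 3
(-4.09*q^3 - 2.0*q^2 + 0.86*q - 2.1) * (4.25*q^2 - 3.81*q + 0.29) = -17.3825*q^5 + 7.0829*q^4 + 10.0889*q^3 - 12.7816*q^2 + 8.2504*q - 0.609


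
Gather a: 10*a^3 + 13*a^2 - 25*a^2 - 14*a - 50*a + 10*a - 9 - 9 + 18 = 10*a^3 - 12*a^2 - 54*a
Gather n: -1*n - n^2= -n^2 - n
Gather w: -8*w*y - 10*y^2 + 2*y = -8*w*y - 10*y^2 + 2*y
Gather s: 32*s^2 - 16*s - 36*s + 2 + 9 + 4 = 32*s^2 - 52*s + 15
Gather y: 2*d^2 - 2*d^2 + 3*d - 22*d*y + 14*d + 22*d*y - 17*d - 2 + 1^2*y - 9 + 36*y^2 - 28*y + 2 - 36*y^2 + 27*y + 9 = 0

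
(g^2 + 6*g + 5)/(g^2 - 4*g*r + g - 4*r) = (-g - 5)/(-g + 4*r)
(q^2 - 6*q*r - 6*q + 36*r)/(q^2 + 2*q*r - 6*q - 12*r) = (q - 6*r)/(q + 2*r)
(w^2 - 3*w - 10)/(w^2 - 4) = (w - 5)/(w - 2)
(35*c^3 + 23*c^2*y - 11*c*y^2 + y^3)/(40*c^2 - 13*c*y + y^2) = (-7*c^2 - 6*c*y + y^2)/(-8*c + y)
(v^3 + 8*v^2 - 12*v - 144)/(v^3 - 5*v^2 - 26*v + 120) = (v^2 + 12*v + 36)/(v^2 - v - 30)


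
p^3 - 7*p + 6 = (p - 2)*(p - 1)*(p + 3)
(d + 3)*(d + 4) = d^2 + 7*d + 12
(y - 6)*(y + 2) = y^2 - 4*y - 12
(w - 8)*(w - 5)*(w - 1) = w^3 - 14*w^2 + 53*w - 40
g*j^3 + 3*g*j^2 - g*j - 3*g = (j - 1)*(j + 3)*(g*j + g)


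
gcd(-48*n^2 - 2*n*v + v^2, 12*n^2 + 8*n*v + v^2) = 6*n + v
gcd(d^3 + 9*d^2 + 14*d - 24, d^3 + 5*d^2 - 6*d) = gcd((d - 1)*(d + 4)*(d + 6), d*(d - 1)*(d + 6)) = d^2 + 5*d - 6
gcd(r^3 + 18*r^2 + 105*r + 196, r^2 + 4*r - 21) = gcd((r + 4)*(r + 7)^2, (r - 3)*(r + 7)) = r + 7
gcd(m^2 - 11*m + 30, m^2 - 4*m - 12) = m - 6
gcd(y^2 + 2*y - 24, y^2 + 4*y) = 1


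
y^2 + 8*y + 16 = (y + 4)^2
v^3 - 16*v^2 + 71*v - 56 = (v - 8)*(v - 7)*(v - 1)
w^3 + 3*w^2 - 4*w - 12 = (w - 2)*(w + 2)*(w + 3)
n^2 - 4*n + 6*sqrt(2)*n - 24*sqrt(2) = (n - 4)*(n + 6*sqrt(2))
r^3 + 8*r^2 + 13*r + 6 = (r + 1)^2*(r + 6)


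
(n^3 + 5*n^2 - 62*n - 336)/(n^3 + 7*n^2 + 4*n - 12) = (n^2 - n - 56)/(n^2 + n - 2)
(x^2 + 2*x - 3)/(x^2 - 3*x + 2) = (x + 3)/(x - 2)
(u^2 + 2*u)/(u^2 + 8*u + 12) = u/(u + 6)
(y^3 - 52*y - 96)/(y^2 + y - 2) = (y^2 - 2*y - 48)/(y - 1)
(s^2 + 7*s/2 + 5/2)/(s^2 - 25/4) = 2*(s + 1)/(2*s - 5)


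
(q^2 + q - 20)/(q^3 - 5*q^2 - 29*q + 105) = (q - 4)/(q^2 - 10*q + 21)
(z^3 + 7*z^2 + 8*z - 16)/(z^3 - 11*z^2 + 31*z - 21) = (z^2 + 8*z + 16)/(z^2 - 10*z + 21)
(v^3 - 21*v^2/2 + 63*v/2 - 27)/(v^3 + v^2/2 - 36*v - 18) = (2*v^2 - 9*v + 9)/(2*v^2 + 13*v + 6)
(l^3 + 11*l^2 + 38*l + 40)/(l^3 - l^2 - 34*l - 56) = (l + 5)/(l - 7)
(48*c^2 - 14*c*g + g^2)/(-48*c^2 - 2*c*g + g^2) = (-6*c + g)/(6*c + g)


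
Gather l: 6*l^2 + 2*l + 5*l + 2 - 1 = 6*l^2 + 7*l + 1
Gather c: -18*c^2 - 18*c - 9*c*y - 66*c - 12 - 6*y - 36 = -18*c^2 + c*(-9*y - 84) - 6*y - 48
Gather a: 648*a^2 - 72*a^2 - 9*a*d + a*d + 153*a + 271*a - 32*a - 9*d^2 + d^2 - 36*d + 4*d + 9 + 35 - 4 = 576*a^2 + a*(392 - 8*d) - 8*d^2 - 32*d + 40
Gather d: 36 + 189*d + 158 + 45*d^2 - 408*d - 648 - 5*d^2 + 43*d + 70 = 40*d^2 - 176*d - 384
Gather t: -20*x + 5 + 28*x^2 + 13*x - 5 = 28*x^2 - 7*x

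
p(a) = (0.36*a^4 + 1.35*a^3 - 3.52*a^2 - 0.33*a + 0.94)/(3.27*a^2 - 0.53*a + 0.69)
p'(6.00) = 1.76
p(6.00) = 5.47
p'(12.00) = 3.07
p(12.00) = 19.96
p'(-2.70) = -0.08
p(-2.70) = -1.20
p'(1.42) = 0.57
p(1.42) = -0.20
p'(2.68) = 1.02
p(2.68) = 0.85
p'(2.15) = 0.88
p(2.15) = 0.35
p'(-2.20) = 0.08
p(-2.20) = -1.21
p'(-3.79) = -0.36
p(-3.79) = -0.96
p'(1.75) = 0.74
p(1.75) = 0.02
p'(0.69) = -0.99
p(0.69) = -0.23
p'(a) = (0.53 - 6.54*a)*(0.36*a^4 + 1.35*a^3 - 3.52*a^2 - 0.33*a + 0.94)/(3.27*a^2 - 0.53*a + 0.69)^2 + (1.44*a^3 + 4.05*a^2 - 7.04*a - 0.33)/(3.27*a^2 - 0.53*a + 0.69) = (2.3544*a^5 + 3.8421*a^4 - 0.4374*a^3 + 5.7392*a^2 - 11.0052*a + 0.2705)/(10.6929*a^4 - 3.4662*a^3 + 4.7935*a^2 - 0.7314*a + 0.4761)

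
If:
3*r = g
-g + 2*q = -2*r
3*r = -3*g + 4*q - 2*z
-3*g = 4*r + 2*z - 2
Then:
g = 2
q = 1/3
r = 2/3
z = -10/3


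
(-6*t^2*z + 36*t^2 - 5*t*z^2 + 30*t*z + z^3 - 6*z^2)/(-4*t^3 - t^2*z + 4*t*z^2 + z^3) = (-6*t*z + 36*t + z^2 - 6*z)/(-4*t^2 + 3*t*z + z^2)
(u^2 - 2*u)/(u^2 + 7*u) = (u - 2)/(u + 7)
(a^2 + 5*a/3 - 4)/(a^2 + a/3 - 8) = (3*a - 4)/(3*a - 8)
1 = 1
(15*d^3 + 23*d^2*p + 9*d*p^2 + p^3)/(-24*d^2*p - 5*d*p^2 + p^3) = (5*d^2 + 6*d*p + p^2)/(p*(-8*d + p))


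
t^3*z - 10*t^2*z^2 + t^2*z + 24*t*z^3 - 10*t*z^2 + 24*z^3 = (t - 6*z)*(t - 4*z)*(t*z + z)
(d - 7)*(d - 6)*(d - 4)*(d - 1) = d^4 - 18*d^3 + 111*d^2 - 262*d + 168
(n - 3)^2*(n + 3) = n^3 - 3*n^2 - 9*n + 27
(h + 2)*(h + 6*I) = h^2 + 2*h + 6*I*h + 12*I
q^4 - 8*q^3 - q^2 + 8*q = q*(q - 8)*(q - 1)*(q + 1)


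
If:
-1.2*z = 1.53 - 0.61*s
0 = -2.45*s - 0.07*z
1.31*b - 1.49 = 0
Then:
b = 1.14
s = 0.04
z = -1.26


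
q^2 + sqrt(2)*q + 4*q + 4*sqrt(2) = (q + 4)*(q + sqrt(2))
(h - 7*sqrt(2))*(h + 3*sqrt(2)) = h^2 - 4*sqrt(2)*h - 42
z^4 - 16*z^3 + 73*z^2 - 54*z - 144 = (z - 8)*(z - 6)*(z - 3)*(z + 1)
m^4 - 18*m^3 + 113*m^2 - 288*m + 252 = (m - 7)*(m - 6)*(m - 3)*(m - 2)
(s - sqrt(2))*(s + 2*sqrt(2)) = s^2 + sqrt(2)*s - 4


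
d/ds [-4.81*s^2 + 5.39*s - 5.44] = 5.39 - 9.62*s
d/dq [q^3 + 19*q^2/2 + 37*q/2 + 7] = 3*q^2 + 19*q + 37/2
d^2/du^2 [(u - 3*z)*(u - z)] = 2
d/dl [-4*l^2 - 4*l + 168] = -8*l - 4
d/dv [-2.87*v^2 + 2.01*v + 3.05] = 2.01 - 5.74*v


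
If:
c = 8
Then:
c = 8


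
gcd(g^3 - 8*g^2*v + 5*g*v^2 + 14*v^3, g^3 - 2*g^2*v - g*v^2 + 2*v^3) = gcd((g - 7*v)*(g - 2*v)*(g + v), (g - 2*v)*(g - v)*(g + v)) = -g^2 + g*v + 2*v^2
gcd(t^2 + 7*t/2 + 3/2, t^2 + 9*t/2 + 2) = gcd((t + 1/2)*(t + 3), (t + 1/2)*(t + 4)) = t + 1/2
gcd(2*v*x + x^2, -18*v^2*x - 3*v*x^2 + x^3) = x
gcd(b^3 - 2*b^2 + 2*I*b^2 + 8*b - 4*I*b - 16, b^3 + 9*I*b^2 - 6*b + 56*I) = b^2 + 2*I*b + 8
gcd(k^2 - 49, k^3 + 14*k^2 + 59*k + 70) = k + 7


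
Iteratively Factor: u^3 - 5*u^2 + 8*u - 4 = (u - 1)*(u^2 - 4*u + 4) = (u - 2)*(u - 1)*(u - 2)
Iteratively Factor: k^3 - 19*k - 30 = (k - 5)*(k^2 + 5*k + 6) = (k - 5)*(k + 3)*(k + 2)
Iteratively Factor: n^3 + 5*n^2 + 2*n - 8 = (n + 4)*(n^2 + n - 2) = (n - 1)*(n + 4)*(n + 2)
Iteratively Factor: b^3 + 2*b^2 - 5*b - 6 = (b + 1)*(b^2 + b - 6) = (b + 1)*(b + 3)*(b - 2)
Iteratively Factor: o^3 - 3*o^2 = (o)*(o^2 - 3*o) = o*(o - 3)*(o)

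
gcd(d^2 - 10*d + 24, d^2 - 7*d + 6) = d - 6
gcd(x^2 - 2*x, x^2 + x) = x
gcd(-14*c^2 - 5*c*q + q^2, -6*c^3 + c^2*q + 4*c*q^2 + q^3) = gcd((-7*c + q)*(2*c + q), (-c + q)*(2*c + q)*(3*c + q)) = 2*c + q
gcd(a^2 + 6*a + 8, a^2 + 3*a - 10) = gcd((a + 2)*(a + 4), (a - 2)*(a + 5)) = 1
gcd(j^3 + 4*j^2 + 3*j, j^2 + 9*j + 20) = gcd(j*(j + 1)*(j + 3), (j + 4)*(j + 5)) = 1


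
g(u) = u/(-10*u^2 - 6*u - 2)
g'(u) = u*(20*u + 6)/(-10*u^2 - 6*u - 2)^2 + 1/(-10*u^2 - 6*u - 2) = (5*u^2 - 1)/(2*(25*u^4 + 30*u^3 + 19*u^2 + 6*u + 1))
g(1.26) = -0.05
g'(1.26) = 0.02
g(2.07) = -0.04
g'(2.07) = 0.01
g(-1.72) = 0.08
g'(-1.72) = 0.06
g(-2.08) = 0.06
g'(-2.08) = 0.04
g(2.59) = -0.03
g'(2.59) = 0.01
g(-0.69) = 0.26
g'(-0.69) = 0.40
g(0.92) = -0.06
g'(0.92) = 0.03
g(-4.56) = 0.02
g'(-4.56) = 0.01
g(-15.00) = 0.01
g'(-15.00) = 0.00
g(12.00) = -0.00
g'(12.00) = 0.00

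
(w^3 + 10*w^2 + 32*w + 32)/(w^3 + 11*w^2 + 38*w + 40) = (w + 4)/(w + 5)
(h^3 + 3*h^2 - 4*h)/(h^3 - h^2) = (h + 4)/h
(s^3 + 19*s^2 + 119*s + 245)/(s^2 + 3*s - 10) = (s^2 + 14*s + 49)/(s - 2)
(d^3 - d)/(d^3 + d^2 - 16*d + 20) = (d^3 - d)/(d^3 + d^2 - 16*d + 20)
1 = 1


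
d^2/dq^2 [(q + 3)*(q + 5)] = 2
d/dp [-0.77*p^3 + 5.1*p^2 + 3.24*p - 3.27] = -2.31*p^2 + 10.2*p + 3.24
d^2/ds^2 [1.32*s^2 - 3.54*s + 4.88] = 2.64000000000000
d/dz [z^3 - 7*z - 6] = 3*z^2 - 7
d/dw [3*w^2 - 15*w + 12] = 6*w - 15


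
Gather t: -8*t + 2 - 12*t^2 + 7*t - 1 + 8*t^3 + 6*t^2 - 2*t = 8*t^3 - 6*t^2 - 3*t + 1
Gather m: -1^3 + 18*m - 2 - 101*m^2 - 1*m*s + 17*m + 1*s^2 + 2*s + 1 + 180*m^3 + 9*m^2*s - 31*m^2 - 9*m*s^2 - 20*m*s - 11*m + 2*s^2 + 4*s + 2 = 180*m^3 + m^2*(9*s - 132) + m*(-9*s^2 - 21*s + 24) + 3*s^2 + 6*s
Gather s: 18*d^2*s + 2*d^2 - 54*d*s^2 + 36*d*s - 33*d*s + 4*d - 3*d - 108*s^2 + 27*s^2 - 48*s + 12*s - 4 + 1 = 2*d^2 + d + s^2*(-54*d - 81) + s*(18*d^2 + 3*d - 36) - 3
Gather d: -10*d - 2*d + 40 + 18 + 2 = 60 - 12*d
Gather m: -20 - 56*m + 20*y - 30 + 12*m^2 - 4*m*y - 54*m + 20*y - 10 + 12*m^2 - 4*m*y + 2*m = 24*m^2 + m*(-8*y - 108) + 40*y - 60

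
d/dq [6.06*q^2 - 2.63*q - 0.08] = 12.12*q - 2.63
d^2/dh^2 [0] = 0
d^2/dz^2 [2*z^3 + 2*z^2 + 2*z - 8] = 12*z + 4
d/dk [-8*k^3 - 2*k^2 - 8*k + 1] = -24*k^2 - 4*k - 8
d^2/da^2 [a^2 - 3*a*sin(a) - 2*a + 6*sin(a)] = 3*a*sin(a) - 6*sqrt(2)*sin(a + pi/4) + 2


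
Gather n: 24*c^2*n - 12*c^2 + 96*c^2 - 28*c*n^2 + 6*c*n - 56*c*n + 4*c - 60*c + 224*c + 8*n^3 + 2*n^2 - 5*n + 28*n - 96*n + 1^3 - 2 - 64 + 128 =84*c^2 + 168*c + 8*n^3 + n^2*(2 - 28*c) + n*(24*c^2 - 50*c - 73) + 63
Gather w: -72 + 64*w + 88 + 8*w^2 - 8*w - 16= 8*w^2 + 56*w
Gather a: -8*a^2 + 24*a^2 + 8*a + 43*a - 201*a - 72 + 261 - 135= 16*a^2 - 150*a + 54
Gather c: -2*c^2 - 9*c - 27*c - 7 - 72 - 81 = -2*c^2 - 36*c - 160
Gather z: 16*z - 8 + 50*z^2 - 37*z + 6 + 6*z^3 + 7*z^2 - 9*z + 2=6*z^3 + 57*z^2 - 30*z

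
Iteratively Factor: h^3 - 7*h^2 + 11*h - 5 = (h - 5)*(h^2 - 2*h + 1) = (h - 5)*(h - 1)*(h - 1)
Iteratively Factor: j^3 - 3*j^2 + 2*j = (j - 1)*(j^2 - 2*j) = (j - 2)*(j - 1)*(j)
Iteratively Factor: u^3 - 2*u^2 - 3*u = (u + 1)*(u^2 - 3*u) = u*(u + 1)*(u - 3)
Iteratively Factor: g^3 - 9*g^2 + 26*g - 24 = (g - 3)*(g^2 - 6*g + 8) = (g - 3)*(g - 2)*(g - 4)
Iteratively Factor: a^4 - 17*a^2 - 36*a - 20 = (a - 5)*(a^3 + 5*a^2 + 8*a + 4) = (a - 5)*(a + 2)*(a^2 + 3*a + 2) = (a - 5)*(a + 1)*(a + 2)*(a + 2)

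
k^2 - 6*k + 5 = (k - 5)*(k - 1)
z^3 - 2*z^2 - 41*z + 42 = (z - 7)*(z - 1)*(z + 6)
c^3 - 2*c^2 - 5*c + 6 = (c - 3)*(c - 1)*(c + 2)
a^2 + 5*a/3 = a*(a + 5/3)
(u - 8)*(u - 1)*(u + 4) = u^3 - 5*u^2 - 28*u + 32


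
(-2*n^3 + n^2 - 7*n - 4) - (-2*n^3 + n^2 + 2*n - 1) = -9*n - 3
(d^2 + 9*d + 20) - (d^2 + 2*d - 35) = 7*d + 55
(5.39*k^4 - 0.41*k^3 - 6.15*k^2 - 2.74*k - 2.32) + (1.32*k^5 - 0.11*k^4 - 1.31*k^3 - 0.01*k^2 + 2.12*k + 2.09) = 1.32*k^5 + 5.28*k^4 - 1.72*k^3 - 6.16*k^2 - 0.62*k - 0.23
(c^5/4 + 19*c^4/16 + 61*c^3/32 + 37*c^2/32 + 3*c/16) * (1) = c^5/4 + 19*c^4/16 + 61*c^3/32 + 37*c^2/32 + 3*c/16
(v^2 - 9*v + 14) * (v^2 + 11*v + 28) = v^4 + 2*v^3 - 57*v^2 - 98*v + 392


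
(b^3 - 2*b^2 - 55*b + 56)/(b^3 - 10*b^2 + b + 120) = (b^2 + 6*b - 7)/(b^2 - 2*b - 15)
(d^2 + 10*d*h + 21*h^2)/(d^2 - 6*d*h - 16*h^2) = (d^2 + 10*d*h + 21*h^2)/(d^2 - 6*d*h - 16*h^2)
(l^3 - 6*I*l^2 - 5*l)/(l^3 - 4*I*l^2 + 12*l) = (l^2 - 6*I*l - 5)/(l^2 - 4*I*l + 12)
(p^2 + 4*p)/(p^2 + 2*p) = (p + 4)/(p + 2)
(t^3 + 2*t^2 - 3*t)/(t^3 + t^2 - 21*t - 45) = t*(t - 1)/(t^2 - 2*t - 15)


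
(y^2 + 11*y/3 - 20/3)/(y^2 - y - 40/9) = 3*(-3*y^2 - 11*y + 20)/(-9*y^2 + 9*y + 40)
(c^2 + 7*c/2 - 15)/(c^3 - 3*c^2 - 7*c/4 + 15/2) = 2*(c + 6)/(2*c^2 - c - 6)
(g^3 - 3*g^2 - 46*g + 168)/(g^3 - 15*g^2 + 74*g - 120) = (g + 7)/(g - 5)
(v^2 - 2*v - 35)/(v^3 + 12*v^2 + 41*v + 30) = (v - 7)/(v^2 + 7*v + 6)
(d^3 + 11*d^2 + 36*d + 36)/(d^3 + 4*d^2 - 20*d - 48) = (d + 3)/(d - 4)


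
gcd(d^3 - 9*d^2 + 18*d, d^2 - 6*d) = d^2 - 6*d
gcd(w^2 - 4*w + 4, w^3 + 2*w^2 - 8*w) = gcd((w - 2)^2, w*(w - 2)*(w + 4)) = w - 2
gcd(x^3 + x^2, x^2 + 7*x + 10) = 1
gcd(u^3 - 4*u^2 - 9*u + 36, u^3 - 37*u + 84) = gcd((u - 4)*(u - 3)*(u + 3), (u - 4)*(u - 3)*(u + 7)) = u^2 - 7*u + 12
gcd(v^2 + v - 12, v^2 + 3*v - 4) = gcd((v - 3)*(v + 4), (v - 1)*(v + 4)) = v + 4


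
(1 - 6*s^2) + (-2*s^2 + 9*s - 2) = -8*s^2 + 9*s - 1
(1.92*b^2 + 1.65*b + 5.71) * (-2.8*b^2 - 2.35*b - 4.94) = -5.376*b^4 - 9.132*b^3 - 29.3503*b^2 - 21.5695*b - 28.2074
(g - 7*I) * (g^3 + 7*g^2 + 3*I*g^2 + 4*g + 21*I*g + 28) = g^4 + 7*g^3 - 4*I*g^3 + 25*g^2 - 28*I*g^2 + 175*g - 28*I*g - 196*I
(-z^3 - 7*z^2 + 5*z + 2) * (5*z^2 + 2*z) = -5*z^5 - 37*z^4 + 11*z^3 + 20*z^2 + 4*z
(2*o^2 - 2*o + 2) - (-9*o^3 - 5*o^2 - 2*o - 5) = 9*o^3 + 7*o^2 + 7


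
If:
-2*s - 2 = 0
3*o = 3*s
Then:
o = -1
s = -1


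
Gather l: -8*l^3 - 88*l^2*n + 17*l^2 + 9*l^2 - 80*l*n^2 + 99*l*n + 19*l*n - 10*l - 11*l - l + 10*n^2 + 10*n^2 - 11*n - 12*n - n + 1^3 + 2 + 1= -8*l^3 + l^2*(26 - 88*n) + l*(-80*n^2 + 118*n - 22) + 20*n^2 - 24*n + 4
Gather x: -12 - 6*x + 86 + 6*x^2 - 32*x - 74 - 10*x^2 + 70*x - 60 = -4*x^2 + 32*x - 60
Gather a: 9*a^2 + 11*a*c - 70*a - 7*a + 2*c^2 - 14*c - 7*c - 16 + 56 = 9*a^2 + a*(11*c - 77) + 2*c^2 - 21*c + 40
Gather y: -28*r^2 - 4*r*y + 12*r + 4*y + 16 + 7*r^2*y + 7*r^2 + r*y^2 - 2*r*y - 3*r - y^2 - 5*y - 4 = -21*r^2 + 9*r + y^2*(r - 1) + y*(7*r^2 - 6*r - 1) + 12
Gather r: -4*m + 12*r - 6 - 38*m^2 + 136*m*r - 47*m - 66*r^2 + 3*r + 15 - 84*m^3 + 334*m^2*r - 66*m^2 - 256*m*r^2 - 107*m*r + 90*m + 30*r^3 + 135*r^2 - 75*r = -84*m^3 - 104*m^2 + 39*m + 30*r^3 + r^2*(69 - 256*m) + r*(334*m^2 + 29*m - 60) + 9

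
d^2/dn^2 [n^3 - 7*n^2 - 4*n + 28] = 6*n - 14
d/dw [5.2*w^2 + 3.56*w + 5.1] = 10.4*w + 3.56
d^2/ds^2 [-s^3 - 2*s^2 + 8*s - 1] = -6*s - 4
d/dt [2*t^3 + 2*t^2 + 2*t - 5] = 6*t^2 + 4*t + 2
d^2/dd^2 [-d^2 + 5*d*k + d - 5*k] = -2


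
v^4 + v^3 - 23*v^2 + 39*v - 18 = (v - 3)*(v - 1)^2*(v + 6)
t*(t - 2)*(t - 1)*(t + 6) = t^4 + 3*t^3 - 16*t^2 + 12*t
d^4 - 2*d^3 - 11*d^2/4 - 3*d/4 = d*(d - 3)*(d + 1/2)^2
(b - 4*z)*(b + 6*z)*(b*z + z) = b^3*z + 2*b^2*z^2 + b^2*z - 24*b*z^3 + 2*b*z^2 - 24*z^3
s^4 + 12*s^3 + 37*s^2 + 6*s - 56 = (s - 1)*(s + 2)*(s + 4)*(s + 7)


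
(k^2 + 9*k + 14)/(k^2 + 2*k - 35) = (k + 2)/(k - 5)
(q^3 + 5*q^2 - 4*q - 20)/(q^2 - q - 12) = (-q^3 - 5*q^2 + 4*q + 20)/(-q^2 + q + 12)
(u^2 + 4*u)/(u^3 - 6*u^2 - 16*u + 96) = u/(u^2 - 10*u + 24)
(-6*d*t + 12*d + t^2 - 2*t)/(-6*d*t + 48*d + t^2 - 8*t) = (t - 2)/(t - 8)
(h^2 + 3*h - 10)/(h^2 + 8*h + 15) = (h - 2)/(h + 3)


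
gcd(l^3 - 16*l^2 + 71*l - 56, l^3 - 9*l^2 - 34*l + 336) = l^2 - 15*l + 56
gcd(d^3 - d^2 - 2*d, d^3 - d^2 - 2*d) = d^3 - d^2 - 2*d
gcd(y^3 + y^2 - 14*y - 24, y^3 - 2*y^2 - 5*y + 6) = y + 2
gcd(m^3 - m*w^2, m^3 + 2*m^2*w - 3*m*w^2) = -m^2 + m*w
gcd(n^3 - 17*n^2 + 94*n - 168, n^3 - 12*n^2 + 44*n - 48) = n^2 - 10*n + 24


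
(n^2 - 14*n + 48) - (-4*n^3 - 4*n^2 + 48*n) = 4*n^3 + 5*n^2 - 62*n + 48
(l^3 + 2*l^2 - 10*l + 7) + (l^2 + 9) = l^3 + 3*l^2 - 10*l + 16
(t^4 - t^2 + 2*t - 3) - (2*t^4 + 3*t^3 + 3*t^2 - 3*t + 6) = -t^4 - 3*t^3 - 4*t^2 + 5*t - 9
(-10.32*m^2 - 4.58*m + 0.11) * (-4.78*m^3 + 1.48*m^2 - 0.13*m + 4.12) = 49.3296*m^5 + 6.6188*m^4 - 5.9626*m^3 - 41.7602*m^2 - 18.8839*m + 0.4532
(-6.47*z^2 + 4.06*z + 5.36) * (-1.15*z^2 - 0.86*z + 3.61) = 7.4405*z^4 + 0.8952*z^3 - 33.0123*z^2 + 10.047*z + 19.3496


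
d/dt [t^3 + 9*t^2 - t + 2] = 3*t^2 + 18*t - 1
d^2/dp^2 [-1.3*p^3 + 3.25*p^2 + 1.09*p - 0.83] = 6.5 - 7.8*p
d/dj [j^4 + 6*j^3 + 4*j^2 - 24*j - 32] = 4*j^3 + 18*j^2 + 8*j - 24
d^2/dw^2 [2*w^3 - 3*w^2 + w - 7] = 12*w - 6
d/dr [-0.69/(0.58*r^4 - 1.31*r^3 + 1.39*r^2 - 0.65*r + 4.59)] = (1.6008*r^3 - 2.7117*r^2 + 1.9182*r - 0.4485)/(0.58*r^4 - 1.31*r^3 + 1.39*r^2 - 0.65*r + 4.59)^2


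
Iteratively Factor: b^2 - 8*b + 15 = (b - 3)*(b - 5)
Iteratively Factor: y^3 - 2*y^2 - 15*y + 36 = (y + 4)*(y^2 - 6*y + 9) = (y - 3)*(y + 4)*(y - 3)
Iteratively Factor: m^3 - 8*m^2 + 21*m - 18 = (m - 3)*(m^2 - 5*m + 6) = (m - 3)*(m - 2)*(m - 3)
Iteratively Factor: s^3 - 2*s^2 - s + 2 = (s - 2)*(s^2 - 1) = (s - 2)*(s - 1)*(s + 1)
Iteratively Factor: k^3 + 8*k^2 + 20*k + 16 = (k + 2)*(k^2 + 6*k + 8) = (k + 2)^2*(k + 4)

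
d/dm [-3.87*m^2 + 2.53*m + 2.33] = 2.53 - 7.74*m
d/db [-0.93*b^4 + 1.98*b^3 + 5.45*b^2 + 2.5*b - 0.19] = -3.72*b^3 + 5.94*b^2 + 10.9*b + 2.5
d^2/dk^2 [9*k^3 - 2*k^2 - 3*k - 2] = 54*k - 4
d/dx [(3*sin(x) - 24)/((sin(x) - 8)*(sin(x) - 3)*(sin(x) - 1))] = 6*(2 - sin(x))*cos(x)/((sin(x) - 3)^2*(sin(x) - 1)^2)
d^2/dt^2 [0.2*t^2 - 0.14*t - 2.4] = 0.400000000000000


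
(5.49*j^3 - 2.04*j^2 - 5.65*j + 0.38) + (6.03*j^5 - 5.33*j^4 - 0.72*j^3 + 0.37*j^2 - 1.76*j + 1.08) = 6.03*j^5 - 5.33*j^4 + 4.77*j^3 - 1.67*j^2 - 7.41*j + 1.46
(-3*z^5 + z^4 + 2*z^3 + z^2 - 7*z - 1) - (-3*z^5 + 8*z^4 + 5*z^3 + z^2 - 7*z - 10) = -7*z^4 - 3*z^3 + 9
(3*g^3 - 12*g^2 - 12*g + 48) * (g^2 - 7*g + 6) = 3*g^5 - 33*g^4 + 90*g^3 + 60*g^2 - 408*g + 288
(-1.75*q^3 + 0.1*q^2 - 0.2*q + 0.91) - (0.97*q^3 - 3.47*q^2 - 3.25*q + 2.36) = -2.72*q^3 + 3.57*q^2 + 3.05*q - 1.45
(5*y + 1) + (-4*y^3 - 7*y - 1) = -4*y^3 - 2*y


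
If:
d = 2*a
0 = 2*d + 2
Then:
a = -1/2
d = -1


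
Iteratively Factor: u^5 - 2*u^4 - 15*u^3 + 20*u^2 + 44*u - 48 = (u - 4)*(u^4 + 2*u^3 - 7*u^2 - 8*u + 12) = (u - 4)*(u - 1)*(u^3 + 3*u^2 - 4*u - 12) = (u - 4)*(u - 1)*(u + 2)*(u^2 + u - 6) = (u - 4)*(u - 2)*(u - 1)*(u + 2)*(u + 3)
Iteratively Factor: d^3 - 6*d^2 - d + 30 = (d + 2)*(d^2 - 8*d + 15) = (d - 5)*(d + 2)*(d - 3)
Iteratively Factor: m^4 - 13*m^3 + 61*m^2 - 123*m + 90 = (m - 2)*(m^3 - 11*m^2 + 39*m - 45) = (m - 3)*(m - 2)*(m^2 - 8*m + 15) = (m - 3)^2*(m - 2)*(m - 5)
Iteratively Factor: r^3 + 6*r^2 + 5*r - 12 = (r + 4)*(r^2 + 2*r - 3) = (r - 1)*(r + 4)*(r + 3)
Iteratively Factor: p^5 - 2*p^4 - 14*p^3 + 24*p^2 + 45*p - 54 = (p - 3)*(p^4 + p^3 - 11*p^2 - 9*p + 18) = (p - 3)*(p + 2)*(p^3 - p^2 - 9*p + 9) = (p - 3)*(p - 1)*(p + 2)*(p^2 - 9) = (p - 3)^2*(p - 1)*(p + 2)*(p + 3)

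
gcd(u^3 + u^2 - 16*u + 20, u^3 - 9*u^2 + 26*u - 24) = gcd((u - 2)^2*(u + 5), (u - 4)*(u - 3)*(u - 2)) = u - 2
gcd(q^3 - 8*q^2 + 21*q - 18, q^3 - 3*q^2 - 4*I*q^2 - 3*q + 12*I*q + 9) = q - 3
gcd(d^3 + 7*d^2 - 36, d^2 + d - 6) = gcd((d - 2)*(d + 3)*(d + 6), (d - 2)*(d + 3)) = d^2 + d - 6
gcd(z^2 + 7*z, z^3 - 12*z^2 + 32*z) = z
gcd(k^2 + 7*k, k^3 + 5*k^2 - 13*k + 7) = k + 7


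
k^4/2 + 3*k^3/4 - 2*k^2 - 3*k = k*(k/2 + 1)*(k - 2)*(k + 3/2)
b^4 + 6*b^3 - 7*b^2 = b^2*(b - 1)*(b + 7)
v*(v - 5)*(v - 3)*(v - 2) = v^4 - 10*v^3 + 31*v^2 - 30*v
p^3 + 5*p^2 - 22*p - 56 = (p - 4)*(p + 2)*(p + 7)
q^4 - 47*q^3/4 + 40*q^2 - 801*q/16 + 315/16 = (q - 7)*(q - 5/2)*(q - 3/2)*(q - 3/4)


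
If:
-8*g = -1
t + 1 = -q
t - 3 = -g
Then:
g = 1/8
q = -31/8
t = 23/8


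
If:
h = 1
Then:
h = 1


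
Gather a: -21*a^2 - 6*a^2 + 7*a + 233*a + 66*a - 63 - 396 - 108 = -27*a^2 + 306*a - 567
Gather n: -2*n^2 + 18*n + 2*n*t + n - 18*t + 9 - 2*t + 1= -2*n^2 + n*(2*t + 19) - 20*t + 10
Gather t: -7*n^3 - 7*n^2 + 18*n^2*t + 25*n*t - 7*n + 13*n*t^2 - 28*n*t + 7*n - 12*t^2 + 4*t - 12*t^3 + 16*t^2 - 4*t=-7*n^3 - 7*n^2 - 12*t^3 + t^2*(13*n + 4) + t*(18*n^2 - 3*n)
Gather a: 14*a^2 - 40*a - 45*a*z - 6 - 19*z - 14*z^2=14*a^2 + a*(-45*z - 40) - 14*z^2 - 19*z - 6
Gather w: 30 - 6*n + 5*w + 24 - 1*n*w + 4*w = -6*n + w*(9 - n) + 54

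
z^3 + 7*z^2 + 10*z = z*(z + 2)*(z + 5)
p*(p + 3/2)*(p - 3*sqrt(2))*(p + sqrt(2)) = p^4 - 2*sqrt(2)*p^3 + 3*p^3/2 - 6*p^2 - 3*sqrt(2)*p^2 - 9*p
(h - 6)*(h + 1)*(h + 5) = h^3 - 31*h - 30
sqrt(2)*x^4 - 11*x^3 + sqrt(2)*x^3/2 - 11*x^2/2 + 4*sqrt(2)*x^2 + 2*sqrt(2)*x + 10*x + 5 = (x - 5*sqrt(2))*(x - sqrt(2))*(x + sqrt(2)/2)*(sqrt(2)*x + sqrt(2)/2)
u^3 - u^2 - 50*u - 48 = (u - 8)*(u + 1)*(u + 6)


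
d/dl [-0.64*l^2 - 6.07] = -1.28*l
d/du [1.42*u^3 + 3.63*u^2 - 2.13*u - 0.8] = 4.26*u^2 + 7.26*u - 2.13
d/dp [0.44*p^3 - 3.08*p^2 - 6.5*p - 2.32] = 1.32*p^2 - 6.16*p - 6.5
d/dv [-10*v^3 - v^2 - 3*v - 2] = -30*v^2 - 2*v - 3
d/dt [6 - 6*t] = -6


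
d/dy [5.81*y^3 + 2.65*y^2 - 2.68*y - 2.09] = 17.43*y^2 + 5.3*y - 2.68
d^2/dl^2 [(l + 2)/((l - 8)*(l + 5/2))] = 8*(2*l^3 + 12*l^2 + 54*l - 19)/(8*l^6 - 132*l^5 + 246*l^4 + 3949*l^3 - 4920*l^2 - 52800*l - 64000)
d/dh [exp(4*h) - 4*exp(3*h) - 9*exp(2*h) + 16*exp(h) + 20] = (4*exp(3*h) - 12*exp(2*h) - 18*exp(h) + 16)*exp(h)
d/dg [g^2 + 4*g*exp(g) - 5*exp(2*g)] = 4*g*exp(g) + 2*g - 10*exp(2*g) + 4*exp(g)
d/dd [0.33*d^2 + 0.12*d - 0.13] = 0.66*d + 0.12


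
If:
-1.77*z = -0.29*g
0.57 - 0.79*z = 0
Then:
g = 4.40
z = 0.72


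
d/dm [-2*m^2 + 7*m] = 7 - 4*m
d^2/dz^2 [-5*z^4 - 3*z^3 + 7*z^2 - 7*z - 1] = -60*z^2 - 18*z + 14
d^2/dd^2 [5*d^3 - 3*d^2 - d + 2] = 30*d - 6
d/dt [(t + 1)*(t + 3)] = 2*t + 4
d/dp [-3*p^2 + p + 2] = 1 - 6*p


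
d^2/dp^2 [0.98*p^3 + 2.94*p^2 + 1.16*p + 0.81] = 5.88*p + 5.88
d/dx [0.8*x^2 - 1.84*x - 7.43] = 1.6*x - 1.84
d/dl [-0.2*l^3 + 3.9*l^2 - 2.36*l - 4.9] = -0.6*l^2 + 7.8*l - 2.36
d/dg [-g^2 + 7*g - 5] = 7 - 2*g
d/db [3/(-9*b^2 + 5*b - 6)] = 3*(18*b - 5)/(9*b^2 - 5*b + 6)^2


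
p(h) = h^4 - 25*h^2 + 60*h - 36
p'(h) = 4*h^3 - 50*h + 60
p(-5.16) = -302.32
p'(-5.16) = -231.55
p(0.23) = -23.52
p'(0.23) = 48.55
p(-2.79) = -337.41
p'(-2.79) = 112.63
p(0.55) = -10.47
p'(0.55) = 33.17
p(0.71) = -5.75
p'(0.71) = 25.93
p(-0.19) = -48.30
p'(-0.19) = 69.47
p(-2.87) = -346.28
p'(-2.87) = 108.94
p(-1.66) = -196.90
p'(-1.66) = 124.70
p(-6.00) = 0.00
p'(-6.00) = -504.00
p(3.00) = 0.00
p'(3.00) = 18.00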